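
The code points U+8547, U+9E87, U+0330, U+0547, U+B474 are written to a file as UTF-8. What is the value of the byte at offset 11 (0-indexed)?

0x91

U+8547 → 3-byte form E8 95 87 at offsets 0–2.
U+9E87 → 3-byte form E9 BA 87 at offsets 3–5.
U+0330 → 2-byte form CC B0 at offsets 6–7.
U+0547 → 2-byte form D5 87 at offsets 8–9.
U+B474 → 3-byte form EB 91 B4 at offsets 10–12.
Offset 11 falls in char 5's range; it's byte 2 of EB 91 B4 = 0x91.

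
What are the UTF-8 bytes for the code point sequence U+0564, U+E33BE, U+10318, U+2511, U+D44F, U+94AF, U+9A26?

D5 A4 F3 A3 8E BE F0 90 8C 98 E2 94 91 ED 91 8F E9 92 AF E9 A8 A6

U+0564: 2-byte form → D5 A4.
U+E33BE: 4-byte form → F3 A3 8E BE.
U+10318: 4-byte form → F0 90 8C 98.
U+2511: 3-byte form → E2 94 91.
U+D44F: 3-byte form → ED 91 8F.
U+94AF: 3-byte form → E9 92 AF.
U+9A26: 3-byte form → E9 A8 A6.
Concatenated (22 bytes): D5 A4 F3 A3 8E BE F0 90 8C 98 E2 94 91 ED 91 8F E9 92 AF E9 A8 A6.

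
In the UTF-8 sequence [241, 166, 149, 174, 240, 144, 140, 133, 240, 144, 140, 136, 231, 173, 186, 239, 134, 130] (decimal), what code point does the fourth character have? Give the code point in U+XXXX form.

Offset 0: leading byte 0xF1 = 11110001 → 4-byte char #1 = F1 A6 95 AE.
Offset 4: leading byte 0xF0 = 11110000 → 4-byte char #2 = F0 90 8C 85.
Offset 8: leading byte 0xF0 = 11110000 → 4-byte char #3 = F0 90 8C 88.
Offset 12: leading byte 0xE7 = 11100111 → 3-byte char #4 = E7 AD BA.
Leading byte 0xE7 = 11100111 matches 1110xxxx → 3-byte sequence.
Byte 1: 0xE7 = 11100111, payload 0111 (4 bits).
Byte 2: 0xAD = 10101101 (10xxxxxx ✓), payload 101101.
Byte 3: 0xBA = 10111010 (10xxxxxx ✓), payload 111010.
Concatenate: 0111101101111010 = 0x7B7A (16 bits → U+7B7A).

U+7B7A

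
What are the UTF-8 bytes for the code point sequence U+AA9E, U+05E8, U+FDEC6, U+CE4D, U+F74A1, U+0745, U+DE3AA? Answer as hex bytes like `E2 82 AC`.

U+AA9E: 3-byte form → EA AA 9E.
U+05E8: 2-byte form → D7 A8.
U+FDEC6: 4-byte form → F3 BD BB 86.
U+CE4D: 3-byte form → EC B9 8D.
U+F74A1: 4-byte form → F3 B7 92 A1.
U+0745: 2-byte form → DD 85.
U+DE3AA: 4-byte form → F3 9E 8E AA.
Concatenated (22 bytes): EA AA 9E D7 A8 F3 BD BB 86 EC B9 8D F3 B7 92 A1 DD 85 F3 9E 8E AA.

EA AA 9E D7 A8 F3 BD BB 86 EC B9 8D F3 B7 92 A1 DD 85 F3 9E 8E AA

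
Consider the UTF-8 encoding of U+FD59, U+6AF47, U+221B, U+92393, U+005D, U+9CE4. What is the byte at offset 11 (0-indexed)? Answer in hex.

0x92

U+FD59 → 3-byte form EF B5 99 at offsets 0–2.
U+6AF47 → 4-byte form F1 AA BD 87 at offsets 3–6.
U+221B → 3-byte form E2 88 9B at offsets 7–9.
U+92393 → 4-byte form F2 92 8E 93 at offsets 10–13.
Offset 11 falls in char 4's range; it's byte 2 of F2 92 8E 93 = 0x92.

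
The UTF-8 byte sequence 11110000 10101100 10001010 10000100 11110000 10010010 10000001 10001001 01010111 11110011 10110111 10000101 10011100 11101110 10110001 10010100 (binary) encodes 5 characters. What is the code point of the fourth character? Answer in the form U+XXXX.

U+F715C

Offset 0: leading byte 0xF0 = 11110000 → 4-byte char #1 = F0 AC 8A 84.
Offset 4: leading byte 0xF0 = 11110000 → 4-byte char #2 = F0 92 81 89.
Offset 8: leading byte 0x57 = 01010111 → 1-byte char #3 = 57.
Offset 9: leading byte 0xF3 = 11110011 → 4-byte char #4 = F3 B7 85 9C.
Leading byte 0xF3 = 11110011 matches 11110xxx → 4-byte sequence.
Byte 1: 0xF3 = 11110011, payload 011 (3 bits).
Byte 2: 0xB7 = 10110111 (10xxxxxx ✓), payload 110111.
Byte 3: 0x85 = 10000101 (10xxxxxx ✓), payload 000101.
Byte 4: 0x9C = 10011100 (10xxxxxx ✓), payload 011100.
Concatenate: 011110111000101011100 = 0xF715C (21 bits → U+F715C).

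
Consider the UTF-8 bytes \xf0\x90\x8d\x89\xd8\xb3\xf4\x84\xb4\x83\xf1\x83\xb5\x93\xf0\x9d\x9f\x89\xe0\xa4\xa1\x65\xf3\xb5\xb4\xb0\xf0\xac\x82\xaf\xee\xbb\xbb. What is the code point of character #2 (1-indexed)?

Offset 0: leading byte 0xF0 = 11110000 → 4-byte char #1 = F0 90 8D 89.
Offset 4: leading byte 0xD8 = 11011000 → 2-byte char #2 = D8 B3.
Leading byte 0xD8 = 11011000 matches 110xxxxx → 2-byte sequence.
Byte 1: 0xD8 = 11011000, payload 11000 (5 bits).
Byte 2: 0xB3 = 10110011 (10xxxxxx ✓), payload 110011.
Concatenate: 11000110011 = 0x633 (11 bits → U+0633).

U+0633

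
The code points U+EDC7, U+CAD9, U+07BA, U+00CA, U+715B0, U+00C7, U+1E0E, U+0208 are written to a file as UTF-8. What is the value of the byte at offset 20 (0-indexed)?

U+EDC7 → 3-byte form EE B7 87 at offsets 0–2.
U+CAD9 → 3-byte form EC AB 99 at offsets 3–5.
U+07BA → 2-byte form DE BA at offsets 6–7.
U+00CA → 2-byte form C3 8A at offsets 8–9.
U+715B0 → 4-byte form F1 B1 96 B0 at offsets 10–13.
U+00C7 → 2-byte form C3 87 at offsets 14–15.
U+1E0E → 3-byte form E1 B8 8E at offsets 16–18.
U+0208 → 2-byte form C8 88 at offsets 19–20.
Offset 20 falls in char 8's range; it's byte 2 of C8 88 = 0x88.

0x88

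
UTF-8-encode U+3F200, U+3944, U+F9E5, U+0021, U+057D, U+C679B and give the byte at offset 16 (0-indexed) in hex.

U+3F200 → 4-byte form F0 BF 88 80 at offsets 0–3.
U+3944 → 3-byte form E3 A5 84 at offsets 4–6.
U+F9E5 → 3-byte form EF A7 A5 at offsets 7–9.
U+0021 → 1-byte form 21 at offsets 10–10.
U+057D → 2-byte form D5 BD at offsets 11–12.
U+C679B → 4-byte form F3 86 9E 9B at offsets 13–16.
Offset 16 falls in char 6's range; it's byte 4 of F3 86 9E 9B = 0x9B.

0x9B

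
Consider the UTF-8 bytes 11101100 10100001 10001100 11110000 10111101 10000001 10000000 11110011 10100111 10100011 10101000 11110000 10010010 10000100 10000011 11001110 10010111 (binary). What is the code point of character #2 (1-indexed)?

U+3D040

Offset 0: leading byte 0xEC = 11101100 → 3-byte char #1 = EC A1 8C.
Offset 3: leading byte 0xF0 = 11110000 → 4-byte char #2 = F0 BD 81 80.
Leading byte 0xF0 = 11110000 matches 11110xxx → 4-byte sequence.
Byte 1: 0xF0 = 11110000, payload 000 (3 bits).
Byte 2: 0xBD = 10111101 (10xxxxxx ✓), payload 111101.
Byte 3: 0x81 = 10000001 (10xxxxxx ✓), payload 000001.
Byte 4: 0x80 = 10000000 (10xxxxxx ✓), payload 000000.
Concatenate: 000111101000001000000 = 0x3D040 (21 bits → U+3D040).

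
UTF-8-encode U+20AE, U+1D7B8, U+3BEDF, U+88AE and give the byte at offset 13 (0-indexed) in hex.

0xAE

U+20AE → 3-byte form E2 82 AE at offsets 0–2.
U+1D7B8 → 4-byte form F0 9D 9E B8 at offsets 3–6.
U+3BEDF → 4-byte form F0 BB BB 9F at offsets 7–10.
U+88AE → 3-byte form E8 A2 AE at offsets 11–13.
Offset 13 falls in char 4's range; it's byte 3 of E8 A2 AE = 0xAE.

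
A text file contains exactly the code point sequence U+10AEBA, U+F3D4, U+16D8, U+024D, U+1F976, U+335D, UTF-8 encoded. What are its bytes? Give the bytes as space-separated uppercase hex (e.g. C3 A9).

F4 8A BA BA EF 8F 94 E1 9B 98 C9 8D F0 9F A5 B6 E3 8D 9D

U+10AEBA: 4-byte form → F4 8A BA BA.
U+F3D4: 3-byte form → EF 8F 94.
U+16D8: 3-byte form → E1 9B 98.
U+024D: 2-byte form → C9 8D.
U+1F976: 4-byte form → F0 9F A5 B6.
U+335D: 3-byte form → E3 8D 9D.
Concatenated (19 bytes): F4 8A BA BA EF 8F 94 E1 9B 98 C9 8D F0 9F A5 B6 E3 8D 9D.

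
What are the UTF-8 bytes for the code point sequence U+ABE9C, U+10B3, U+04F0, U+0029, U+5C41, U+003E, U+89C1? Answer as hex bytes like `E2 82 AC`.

F2 AB BA 9C E1 82 B3 D3 B0 29 E5 B1 81 3E E8 A7 81

U+ABE9C: 4-byte form → F2 AB BA 9C.
U+10B3: 3-byte form → E1 82 B3.
U+04F0: 2-byte form → D3 B0.
U+0029: 1-byte form → 29.
U+5C41: 3-byte form → E5 B1 81.
U+003E: 1-byte form → 3E.
U+89C1: 3-byte form → E8 A7 81.
Concatenated (17 bytes): F2 AB BA 9C E1 82 B3 D3 B0 29 E5 B1 81 3E E8 A7 81.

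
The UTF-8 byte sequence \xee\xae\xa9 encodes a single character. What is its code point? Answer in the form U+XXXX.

U+EBA9

Leading byte 0xEE = 11101110 matches 1110xxxx → 3-byte sequence.
Byte 1: 0xEE = 11101110, payload 1110 (4 bits).
Byte 2: 0xAE = 10101110 (10xxxxxx ✓), payload 101110.
Byte 3: 0xA9 = 10101001 (10xxxxxx ✓), payload 101001.
Concatenate: 1110101110101001 = 0xEBA9 (16 bits → U+EBA9).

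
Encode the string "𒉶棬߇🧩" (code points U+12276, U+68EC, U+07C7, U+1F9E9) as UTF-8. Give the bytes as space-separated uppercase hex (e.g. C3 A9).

U+12276: 4-byte form → F0 92 89 B6.
U+68EC: 3-byte form → E6 A3 AC.
U+07C7: 2-byte form → DF 87.
U+1F9E9: 4-byte form → F0 9F A7 A9.
Concatenated (13 bytes): F0 92 89 B6 E6 A3 AC DF 87 F0 9F A7 A9.

F0 92 89 B6 E6 A3 AC DF 87 F0 9F A7 A9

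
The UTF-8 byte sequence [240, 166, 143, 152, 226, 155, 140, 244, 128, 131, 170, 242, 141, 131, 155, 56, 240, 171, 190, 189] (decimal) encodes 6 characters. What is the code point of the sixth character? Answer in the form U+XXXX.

Offset 0: leading byte 0xF0 = 11110000 → 4-byte char #1 = F0 A6 8F 98.
Offset 4: leading byte 0xE2 = 11100010 → 3-byte char #2 = E2 9B 8C.
Offset 7: leading byte 0xF4 = 11110100 → 4-byte char #3 = F4 80 83 AA.
Offset 11: leading byte 0xF2 = 11110010 → 4-byte char #4 = F2 8D 83 9B.
Offset 15: leading byte 0x38 = 00111000 → 1-byte char #5 = 38.
Offset 16: leading byte 0xF0 = 11110000 → 4-byte char #6 = F0 AB BE BD.
Leading byte 0xF0 = 11110000 matches 11110xxx → 4-byte sequence.
Byte 1: 0xF0 = 11110000, payload 000 (3 bits).
Byte 2: 0xAB = 10101011 (10xxxxxx ✓), payload 101011.
Byte 3: 0xBE = 10111110 (10xxxxxx ✓), payload 111110.
Byte 4: 0xBD = 10111101 (10xxxxxx ✓), payload 111101.
Concatenate: 000101011111110111101 = 0x2BFBD (21 bits → U+2BFBD).

U+2BFBD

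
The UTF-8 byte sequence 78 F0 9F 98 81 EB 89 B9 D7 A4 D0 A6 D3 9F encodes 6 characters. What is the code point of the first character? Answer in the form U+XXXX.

U+0078

Offset 0: leading byte 0x78 = 01111000 → 1-byte char #1 = 78.
Leading byte 0x78 = 01111000 matches 0xxxxxxx → 1-byte sequence.
Byte 1: 0x78 = 01111000, payload 1111000 (7 bits).
Concatenate: 1111000 = 0x78 (7 bits → U+0078).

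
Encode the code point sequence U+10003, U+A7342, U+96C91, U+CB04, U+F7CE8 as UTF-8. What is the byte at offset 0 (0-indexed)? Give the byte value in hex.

0xF0

U+10003 → 4-byte form F0 90 80 83 at offsets 0–3.
Offset 0 falls in char 1's range; it's byte 1 of F0 90 80 83 = 0xF0.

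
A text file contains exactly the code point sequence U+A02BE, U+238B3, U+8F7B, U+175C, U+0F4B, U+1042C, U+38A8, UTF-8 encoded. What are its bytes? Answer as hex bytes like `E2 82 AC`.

U+A02BE: 4-byte form → F2 A0 8A BE.
U+238B3: 4-byte form → F0 A3 A2 B3.
U+8F7B: 3-byte form → E8 BD BB.
U+175C: 3-byte form → E1 9D 9C.
U+0F4B: 3-byte form → E0 BD 8B.
U+1042C: 4-byte form → F0 90 90 AC.
U+38A8: 3-byte form → E3 A2 A8.
Concatenated (24 bytes): F2 A0 8A BE F0 A3 A2 B3 E8 BD BB E1 9D 9C E0 BD 8B F0 90 90 AC E3 A2 A8.

F2 A0 8A BE F0 A3 A2 B3 E8 BD BB E1 9D 9C E0 BD 8B F0 90 90 AC E3 A2 A8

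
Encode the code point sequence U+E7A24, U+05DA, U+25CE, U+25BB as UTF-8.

F3 A7 A8 A4 D7 9A E2 97 8E E2 96 BB

U+E7A24: 4-byte form → F3 A7 A8 A4.
U+05DA: 2-byte form → D7 9A.
U+25CE: 3-byte form → E2 97 8E.
U+25BB: 3-byte form → E2 96 BB.
Concatenated (12 bytes): F3 A7 A8 A4 D7 9A E2 97 8E E2 96 BB.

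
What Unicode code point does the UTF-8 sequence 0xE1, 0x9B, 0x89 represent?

Leading byte 0xE1 = 11100001 matches 1110xxxx → 3-byte sequence.
Byte 1: 0xE1 = 11100001, payload 0001 (4 bits).
Byte 2: 0x9B = 10011011 (10xxxxxx ✓), payload 011011.
Byte 3: 0x89 = 10001001 (10xxxxxx ✓), payload 001001.
Concatenate: 0001011011001001 = 0x16C9 (16 bits → U+16C9).

U+16C9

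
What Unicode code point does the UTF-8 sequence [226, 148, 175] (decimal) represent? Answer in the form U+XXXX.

Leading byte 0xE2 = 11100010 matches 1110xxxx → 3-byte sequence.
Byte 1: 0xE2 = 11100010, payload 0010 (4 bits).
Byte 2: 0x94 = 10010100 (10xxxxxx ✓), payload 010100.
Byte 3: 0xAF = 10101111 (10xxxxxx ✓), payload 101111.
Concatenate: 0010010100101111 = 0x252F (16 bits → U+252F).

U+252F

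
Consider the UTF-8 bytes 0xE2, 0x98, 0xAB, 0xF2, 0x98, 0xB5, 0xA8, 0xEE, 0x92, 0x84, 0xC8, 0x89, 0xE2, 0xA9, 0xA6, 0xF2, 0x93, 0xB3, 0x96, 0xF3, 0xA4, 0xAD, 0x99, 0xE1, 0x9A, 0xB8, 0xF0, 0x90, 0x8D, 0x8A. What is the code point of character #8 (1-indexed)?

U+16B8

Offset 0: leading byte 0xE2 = 11100010 → 3-byte char #1 = E2 98 AB.
Offset 3: leading byte 0xF2 = 11110010 → 4-byte char #2 = F2 98 B5 A8.
Offset 7: leading byte 0xEE = 11101110 → 3-byte char #3 = EE 92 84.
Offset 10: leading byte 0xC8 = 11001000 → 2-byte char #4 = C8 89.
Offset 12: leading byte 0xE2 = 11100010 → 3-byte char #5 = E2 A9 A6.
Offset 15: leading byte 0xF2 = 11110010 → 4-byte char #6 = F2 93 B3 96.
Offset 19: leading byte 0xF3 = 11110011 → 4-byte char #7 = F3 A4 AD 99.
Offset 23: leading byte 0xE1 = 11100001 → 3-byte char #8 = E1 9A B8.
Leading byte 0xE1 = 11100001 matches 1110xxxx → 3-byte sequence.
Byte 1: 0xE1 = 11100001, payload 0001 (4 bits).
Byte 2: 0x9A = 10011010 (10xxxxxx ✓), payload 011010.
Byte 3: 0xB8 = 10111000 (10xxxxxx ✓), payload 111000.
Concatenate: 0001011010111000 = 0x16B8 (16 bits → U+16B8).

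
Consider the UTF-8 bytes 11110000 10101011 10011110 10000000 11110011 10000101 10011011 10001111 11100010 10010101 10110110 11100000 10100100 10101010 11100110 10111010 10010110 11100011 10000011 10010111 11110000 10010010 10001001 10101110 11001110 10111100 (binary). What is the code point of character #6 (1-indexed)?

U+30D7

Offset 0: leading byte 0xF0 = 11110000 → 4-byte char #1 = F0 AB 9E 80.
Offset 4: leading byte 0xF3 = 11110011 → 4-byte char #2 = F3 85 9B 8F.
Offset 8: leading byte 0xE2 = 11100010 → 3-byte char #3 = E2 95 B6.
Offset 11: leading byte 0xE0 = 11100000 → 3-byte char #4 = E0 A4 AA.
Offset 14: leading byte 0xE6 = 11100110 → 3-byte char #5 = E6 BA 96.
Offset 17: leading byte 0xE3 = 11100011 → 3-byte char #6 = E3 83 97.
Leading byte 0xE3 = 11100011 matches 1110xxxx → 3-byte sequence.
Byte 1: 0xE3 = 11100011, payload 0011 (4 bits).
Byte 2: 0x83 = 10000011 (10xxxxxx ✓), payload 000011.
Byte 3: 0x97 = 10010111 (10xxxxxx ✓), payload 010111.
Concatenate: 0011000011010111 = 0x30D7 (16 bits → U+30D7).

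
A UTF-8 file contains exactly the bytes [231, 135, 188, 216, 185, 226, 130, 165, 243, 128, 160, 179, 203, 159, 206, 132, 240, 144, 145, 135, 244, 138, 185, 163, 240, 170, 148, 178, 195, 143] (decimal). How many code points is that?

Byte at offset 0: 0xE7 = 11100111 → 3-byte char (#1). Advance 3.
Byte at offset 3: 0xD8 = 11011000 → 2-byte char (#2). Advance 2.
Byte at offset 5: 0xE2 = 11100010 → 3-byte char (#3). Advance 3.
Byte at offset 8: 0xF3 = 11110011 → 4-byte char (#4). Advance 4.
Byte at offset 12: 0xCB = 11001011 → 2-byte char (#5). Advance 2.
Byte at offset 14: 0xCE = 11001110 → 2-byte char (#6). Advance 2.
Byte at offset 16: 0xF0 = 11110000 → 4-byte char (#7). Advance 4.
Byte at offset 20: 0xF4 = 11110100 → 4-byte char (#8). Advance 4.
Byte at offset 24: 0xF0 = 11110000 → 4-byte char (#9). Advance 4.
Byte at offset 28: 0xC3 = 11000011 → 2-byte char (#10). Advance 2.
Reached end at offset 30 after 10 code points.

10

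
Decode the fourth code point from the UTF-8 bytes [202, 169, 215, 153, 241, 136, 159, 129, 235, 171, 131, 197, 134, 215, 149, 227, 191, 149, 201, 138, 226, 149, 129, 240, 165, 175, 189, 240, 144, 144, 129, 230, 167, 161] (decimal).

Offset 0: leading byte 0xCA = 11001010 → 2-byte char #1 = CA A9.
Offset 2: leading byte 0xD7 = 11010111 → 2-byte char #2 = D7 99.
Offset 4: leading byte 0xF1 = 11110001 → 4-byte char #3 = F1 88 9F 81.
Offset 8: leading byte 0xEB = 11101011 → 3-byte char #4 = EB AB 83.
Leading byte 0xEB = 11101011 matches 1110xxxx → 3-byte sequence.
Byte 1: 0xEB = 11101011, payload 1011 (4 bits).
Byte 2: 0xAB = 10101011 (10xxxxxx ✓), payload 101011.
Byte 3: 0x83 = 10000011 (10xxxxxx ✓), payload 000011.
Concatenate: 1011101011000011 = 0xBAC3 (16 bits → U+BAC3).

U+BAC3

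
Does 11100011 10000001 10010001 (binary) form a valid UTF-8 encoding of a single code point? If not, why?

Leading byte 0xE3 = 11100011 → 3-byte form.
Continuation bytes 0x81=10000001, 0x91=10010001 all match 10xxxxxx.
Decoded value 0x3051 is ≥ 0x800 (shortest form) and not a surrogate.

valid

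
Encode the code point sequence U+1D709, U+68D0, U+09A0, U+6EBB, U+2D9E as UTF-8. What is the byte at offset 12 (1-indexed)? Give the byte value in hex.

1-indexed offset 12 is 0-indexed offset 11.
U+1D709 → 4-byte form F0 9D 9C 89 at offsets 0–3.
U+68D0 → 3-byte form E6 A3 90 at offsets 4–6.
U+09A0 → 3-byte form E0 A6 A0 at offsets 7–9.
U+6EBB → 3-byte form E6 BA BB at offsets 10–12.
Offset 11 falls in char 4's range; it's byte 2 of E6 BA BB = 0xBA.

0xBA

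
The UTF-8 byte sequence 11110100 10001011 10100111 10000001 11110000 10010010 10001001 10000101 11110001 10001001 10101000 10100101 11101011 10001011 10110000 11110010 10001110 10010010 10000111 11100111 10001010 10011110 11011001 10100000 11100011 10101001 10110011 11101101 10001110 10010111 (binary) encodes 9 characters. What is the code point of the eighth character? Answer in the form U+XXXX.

U+3A73

Offset 0: leading byte 0xF4 = 11110100 → 4-byte char #1 = F4 8B A7 81.
Offset 4: leading byte 0xF0 = 11110000 → 4-byte char #2 = F0 92 89 85.
Offset 8: leading byte 0xF1 = 11110001 → 4-byte char #3 = F1 89 A8 A5.
Offset 12: leading byte 0xEB = 11101011 → 3-byte char #4 = EB 8B B0.
Offset 15: leading byte 0xF2 = 11110010 → 4-byte char #5 = F2 8E 92 87.
Offset 19: leading byte 0xE7 = 11100111 → 3-byte char #6 = E7 8A 9E.
Offset 22: leading byte 0xD9 = 11011001 → 2-byte char #7 = D9 A0.
Offset 24: leading byte 0xE3 = 11100011 → 3-byte char #8 = E3 A9 B3.
Leading byte 0xE3 = 11100011 matches 1110xxxx → 3-byte sequence.
Byte 1: 0xE3 = 11100011, payload 0011 (4 bits).
Byte 2: 0xA9 = 10101001 (10xxxxxx ✓), payload 101001.
Byte 3: 0xB3 = 10110011 (10xxxxxx ✓), payload 110011.
Concatenate: 0011101001110011 = 0x3A73 (16 bits → U+3A73).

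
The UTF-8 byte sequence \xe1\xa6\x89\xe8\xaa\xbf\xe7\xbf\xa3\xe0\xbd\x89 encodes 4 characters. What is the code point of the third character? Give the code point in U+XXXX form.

U+7FE3

Offset 0: leading byte 0xE1 = 11100001 → 3-byte char #1 = E1 A6 89.
Offset 3: leading byte 0xE8 = 11101000 → 3-byte char #2 = E8 AA BF.
Offset 6: leading byte 0xE7 = 11100111 → 3-byte char #3 = E7 BF A3.
Leading byte 0xE7 = 11100111 matches 1110xxxx → 3-byte sequence.
Byte 1: 0xE7 = 11100111, payload 0111 (4 bits).
Byte 2: 0xBF = 10111111 (10xxxxxx ✓), payload 111111.
Byte 3: 0xA3 = 10100011 (10xxxxxx ✓), payload 100011.
Concatenate: 0111111111100011 = 0x7FE3 (16 bits → U+7FE3).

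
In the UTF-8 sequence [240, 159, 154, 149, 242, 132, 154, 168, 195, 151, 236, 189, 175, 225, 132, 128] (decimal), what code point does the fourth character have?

Offset 0: leading byte 0xF0 = 11110000 → 4-byte char #1 = F0 9F 9A 95.
Offset 4: leading byte 0xF2 = 11110010 → 4-byte char #2 = F2 84 9A A8.
Offset 8: leading byte 0xC3 = 11000011 → 2-byte char #3 = C3 97.
Offset 10: leading byte 0xEC = 11101100 → 3-byte char #4 = EC BD AF.
Leading byte 0xEC = 11101100 matches 1110xxxx → 3-byte sequence.
Byte 1: 0xEC = 11101100, payload 1100 (4 bits).
Byte 2: 0xBD = 10111101 (10xxxxxx ✓), payload 111101.
Byte 3: 0xAF = 10101111 (10xxxxxx ✓), payload 101111.
Concatenate: 1100111101101111 = 0xCF6F (16 bits → U+CF6F).

U+CF6F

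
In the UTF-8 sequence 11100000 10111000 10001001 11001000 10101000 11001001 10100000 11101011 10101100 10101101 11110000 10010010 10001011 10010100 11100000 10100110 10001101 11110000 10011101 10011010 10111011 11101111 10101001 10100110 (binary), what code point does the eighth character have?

Offset 0: leading byte 0xE0 = 11100000 → 3-byte char #1 = E0 B8 89.
Offset 3: leading byte 0xC8 = 11001000 → 2-byte char #2 = C8 A8.
Offset 5: leading byte 0xC9 = 11001001 → 2-byte char #3 = C9 A0.
Offset 7: leading byte 0xEB = 11101011 → 3-byte char #4 = EB AC AD.
Offset 10: leading byte 0xF0 = 11110000 → 4-byte char #5 = F0 92 8B 94.
Offset 14: leading byte 0xE0 = 11100000 → 3-byte char #6 = E0 A6 8D.
Offset 17: leading byte 0xF0 = 11110000 → 4-byte char #7 = F0 9D 9A BB.
Offset 21: leading byte 0xEF = 11101111 → 3-byte char #8 = EF A9 A6.
Leading byte 0xEF = 11101111 matches 1110xxxx → 3-byte sequence.
Byte 1: 0xEF = 11101111, payload 1111 (4 bits).
Byte 2: 0xA9 = 10101001 (10xxxxxx ✓), payload 101001.
Byte 3: 0xA6 = 10100110 (10xxxxxx ✓), payload 100110.
Concatenate: 1111101001100110 = 0xFA66 (16 bits → U+FA66).

U+FA66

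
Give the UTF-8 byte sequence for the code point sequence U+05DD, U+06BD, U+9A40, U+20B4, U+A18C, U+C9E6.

U+05DD: 2-byte form → D7 9D.
U+06BD: 2-byte form → DA BD.
U+9A40: 3-byte form → E9 A9 80.
U+20B4: 3-byte form → E2 82 B4.
U+A18C: 3-byte form → EA 86 8C.
U+C9E6: 3-byte form → EC A7 A6.
Concatenated (16 bytes): D7 9D DA BD E9 A9 80 E2 82 B4 EA 86 8C EC A7 A6.

D7 9D DA BD E9 A9 80 E2 82 B4 EA 86 8C EC A7 A6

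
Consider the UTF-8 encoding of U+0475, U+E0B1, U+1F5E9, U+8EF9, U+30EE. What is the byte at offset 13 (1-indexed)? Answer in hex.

1-indexed offset 13 is 0-indexed offset 12.
U+0475 → 2-byte form D1 B5 at offsets 0–1.
U+E0B1 → 3-byte form EE 82 B1 at offsets 2–4.
U+1F5E9 → 4-byte form F0 9F 97 A9 at offsets 5–8.
U+8EF9 → 3-byte form E8 BB B9 at offsets 9–11.
U+30EE → 3-byte form E3 83 AE at offsets 12–14.
Offset 12 falls in char 5's range; it's byte 1 of E3 83 AE = 0xE3.

0xE3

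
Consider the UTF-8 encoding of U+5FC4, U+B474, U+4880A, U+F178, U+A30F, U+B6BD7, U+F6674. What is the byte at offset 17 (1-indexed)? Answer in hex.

0xF2

1-indexed offset 17 is 0-indexed offset 16.
U+5FC4 → 3-byte form E5 BF 84 at offsets 0–2.
U+B474 → 3-byte form EB 91 B4 at offsets 3–5.
U+4880A → 4-byte form F1 88 A0 8A at offsets 6–9.
U+F178 → 3-byte form EF 85 B8 at offsets 10–12.
U+A30F → 3-byte form EA 8C 8F at offsets 13–15.
U+B6BD7 → 4-byte form F2 B6 AF 97 at offsets 16–19.
Offset 16 falls in char 6's range; it's byte 1 of F2 B6 AF 97 = 0xF2.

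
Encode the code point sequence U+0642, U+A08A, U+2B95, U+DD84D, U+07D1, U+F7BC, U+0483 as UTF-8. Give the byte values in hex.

D9 82 EA 82 8A E2 AE 95 F3 9D A1 8D DF 91 EF 9E BC D2 83

U+0642: 2-byte form → D9 82.
U+A08A: 3-byte form → EA 82 8A.
U+2B95: 3-byte form → E2 AE 95.
U+DD84D: 4-byte form → F3 9D A1 8D.
U+07D1: 2-byte form → DF 91.
U+F7BC: 3-byte form → EF 9E BC.
U+0483: 2-byte form → D2 83.
Concatenated (19 bytes): D9 82 EA 82 8A E2 AE 95 F3 9D A1 8D DF 91 EF 9E BC D2 83.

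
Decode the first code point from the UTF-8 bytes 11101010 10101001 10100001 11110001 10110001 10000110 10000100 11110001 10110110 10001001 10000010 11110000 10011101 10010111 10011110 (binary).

U+AA61

Offset 0: leading byte 0xEA = 11101010 → 3-byte char #1 = EA A9 A1.
Leading byte 0xEA = 11101010 matches 1110xxxx → 3-byte sequence.
Byte 1: 0xEA = 11101010, payload 1010 (4 bits).
Byte 2: 0xA9 = 10101001 (10xxxxxx ✓), payload 101001.
Byte 3: 0xA1 = 10100001 (10xxxxxx ✓), payload 100001.
Concatenate: 1010101001100001 = 0xAA61 (16 bits → U+AA61).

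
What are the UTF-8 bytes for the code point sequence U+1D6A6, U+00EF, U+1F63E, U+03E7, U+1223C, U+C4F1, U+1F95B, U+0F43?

F0 9D 9A A6 C3 AF F0 9F 98 BE CF A7 F0 92 88 BC EC 93 B1 F0 9F A5 9B E0 BD 83

U+1D6A6: 4-byte form → F0 9D 9A A6.
U+00EF: 2-byte form → C3 AF.
U+1F63E: 4-byte form → F0 9F 98 BE.
U+03E7: 2-byte form → CF A7.
U+1223C: 4-byte form → F0 92 88 BC.
U+C4F1: 3-byte form → EC 93 B1.
U+1F95B: 4-byte form → F0 9F A5 9B.
U+0F43: 3-byte form → E0 BD 83.
Concatenated (26 bytes): F0 9D 9A A6 C3 AF F0 9F 98 BE CF A7 F0 92 88 BC EC 93 B1 F0 9F A5 9B E0 BD 83.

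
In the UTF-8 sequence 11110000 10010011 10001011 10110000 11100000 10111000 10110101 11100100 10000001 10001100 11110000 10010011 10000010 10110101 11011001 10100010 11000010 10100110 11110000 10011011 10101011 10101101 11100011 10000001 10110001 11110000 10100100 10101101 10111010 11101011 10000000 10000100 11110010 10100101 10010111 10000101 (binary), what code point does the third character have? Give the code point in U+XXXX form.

Offset 0: leading byte 0xF0 = 11110000 → 4-byte char #1 = F0 93 8B B0.
Offset 4: leading byte 0xE0 = 11100000 → 3-byte char #2 = E0 B8 B5.
Offset 7: leading byte 0xE4 = 11100100 → 3-byte char #3 = E4 81 8C.
Leading byte 0xE4 = 11100100 matches 1110xxxx → 3-byte sequence.
Byte 1: 0xE4 = 11100100, payload 0100 (4 bits).
Byte 2: 0x81 = 10000001 (10xxxxxx ✓), payload 000001.
Byte 3: 0x8C = 10001100 (10xxxxxx ✓), payload 001100.
Concatenate: 0100000001001100 = 0x404C (16 bits → U+404C).

U+404C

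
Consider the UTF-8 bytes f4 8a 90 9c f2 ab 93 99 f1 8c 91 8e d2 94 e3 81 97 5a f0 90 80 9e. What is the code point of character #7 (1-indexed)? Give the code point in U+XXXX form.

Offset 0: leading byte 0xF4 = 11110100 → 4-byte char #1 = F4 8A 90 9C.
Offset 4: leading byte 0xF2 = 11110010 → 4-byte char #2 = F2 AB 93 99.
Offset 8: leading byte 0xF1 = 11110001 → 4-byte char #3 = F1 8C 91 8E.
Offset 12: leading byte 0xD2 = 11010010 → 2-byte char #4 = D2 94.
Offset 14: leading byte 0xE3 = 11100011 → 3-byte char #5 = E3 81 97.
Offset 17: leading byte 0x5A = 01011010 → 1-byte char #6 = 5A.
Offset 18: leading byte 0xF0 = 11110000 → 4-byte char #7 = F0 90 80 9E.
Leading byte 0xF0 = 11110000 matches 11110xxx → 4-byte sequence.
Byte 1: 0xF0 = 11110000, payload 000 (3 bits).
Byte 2: 0x90 = 10010000 (10xxxxxx ✓), payload 010000.
Byte 3: 0x80 = 10000000 (10xxxxxx ✓), payload 000000.
Byte 4: 0x9E = 10011110 (10xxxxxx ✓), payload 011110.
Concatenate: 000010000000000011110 = 0x1001E (21 bits → U+1001E).

U+1001E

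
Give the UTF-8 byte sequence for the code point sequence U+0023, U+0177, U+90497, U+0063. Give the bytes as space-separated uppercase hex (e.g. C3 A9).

U+0023: 1-byte form → 23.
U+0177: 2-byte form → C5 B7.
U+90497: 4-byte form → F2 90 92 97.
U+0063: 1-byte form → 63.
Concatenated (8 bytes): 23 C5 B7 F2 90 92 97 63.

23 C5 B7 F2 90 92 97 63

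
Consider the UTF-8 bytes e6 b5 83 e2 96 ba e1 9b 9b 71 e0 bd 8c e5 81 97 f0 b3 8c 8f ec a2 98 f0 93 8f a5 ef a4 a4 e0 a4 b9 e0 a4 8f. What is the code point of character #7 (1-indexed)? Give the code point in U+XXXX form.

U+3330F

Offset 0: leading byte 0xE6 = 11100110 → 3-byte char #1 = E6 B5 83.
Offset 3: leading byte 0xE2 = 11100010 → 3-byte char #2 = E2 96 BA.
Offset 6: leading byte 0xE1 = 11100001 → 3-byte char #3 = E1 9B 9B.
Offset 9: leading byte 0x71 = 01110001 → 1-byte char #4 = 71.
Offset 10: leading byte 0xE0 = 11100000 → 3-byte char #5 = E0 BD 8C.
Offset 13: leading byte 0xE5 = 11100101 → 3-byte char #6 = E5 81 97.
Offset 16: leading byte 0xF0 = 11110000 → 4-byte char #7 = F0 B3 8C 8F.
Leading byte 0xF0 = 11110000 matches 11110xxx → 4-byte sequence.
Byte 1: 0xF0 = 11110000, payload 000 (3 bits).
Byte 2: 0xB3 = 10110011 (10xxxxxx ✓), payload 110011.
Byte 3: 0x8C = 10001100 (10xxxxxx ✓), payload 001100.
Byte 4: 0x8F = 10001111 (10xxxxxx ✓), payload 001111.
Concatenate: 000110011001100001111 = 0x3330F (21 bits → U+3330F).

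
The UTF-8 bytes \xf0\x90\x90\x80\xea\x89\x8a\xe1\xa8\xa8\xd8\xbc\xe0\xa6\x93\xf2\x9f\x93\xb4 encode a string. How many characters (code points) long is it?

6

Byte at offset 0: 0xF0 = 11110000 → 4-byte char (#1). Advance 4.
Byte at offset 4: 0xEA = 11101010 → 3-byte char (#2). Advance 3.
Byte at offset 7: 0xE1 = 11100001 → 3-byte char (#3). Advance 3.
Byte at offset 10: 0xD8 = 11011000 → 2-byte char (#4). Advance 2.
Byte at offset 12: 0xE0 = 11100000 → 3-byte char (#5). Advance 3.
Byte at offset 15: 0xF2 = 11110010 → 4-byte char (#6). Advance 4.
Reached end at offset 19 after 6 code points.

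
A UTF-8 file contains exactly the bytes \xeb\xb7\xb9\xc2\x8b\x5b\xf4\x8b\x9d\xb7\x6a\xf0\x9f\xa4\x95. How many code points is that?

Byte at offset 0: 0xEB = 11101011 → 3-byte char (#1). Advance 3.
Byte at offset 3: 0xC2 = 11000010 → 2-byte char (#2). Advance 2.
Byte at offset 5: 0x5B = 01011011 → 1-byte char (#3). Advance 1.
Byte at offset 6: 0xF4 = 11110100 → 4-byte char (#4). Advance 4.
Byte at offset 10: 0x6A = 01101010 → 1-byte char (#5). Advance 1.
Byte at offset 11: 0xF0 = 11110000 → 4-byte char (#6). Advance 4.
Reached end at offset 15 after 6 code points.

6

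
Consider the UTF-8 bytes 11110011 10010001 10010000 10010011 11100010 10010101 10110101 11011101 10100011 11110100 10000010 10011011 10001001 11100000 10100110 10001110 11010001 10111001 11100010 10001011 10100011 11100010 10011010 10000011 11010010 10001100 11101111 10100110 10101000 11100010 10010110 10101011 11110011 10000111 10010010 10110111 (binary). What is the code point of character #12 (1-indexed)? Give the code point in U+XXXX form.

Offset 0: leading byte 0xF3 = 11110011 → 4-byte char #1 = F3 91 90 93.
Offset 4: leading byte 0xE2 = 11100010 → 3-byte char #2 = E2 95 B5.
Offset 7: leading byte 0xDD = 11011101 → 2-byte char #3 = DD A3.
Offset 9: leading byte 0xF4 = 11110100 → 4-byte char #4 = F4 82 9B 89.
Offset 13: leading byte 0xE0 = 11100000 → 3-byte char #5 = E0 A6 8E.
Offset 16: leading byte 0xD1 = 11010001 → 2-byte char #6 = D1 B9.
Offset 18: leading byte 0xE2 = 11100010 → 3-byte char #7 = E2 8B A3.
Offset 21: leading byte 0xE2 = 11100010 → 3-byte char #8 = E2 9A 83.
Offset 24: leading byte 0xD2 = 11010010 → 2-byte char #9 = D2 8C.
Offset 26: leading byte 0xEF = 11101111 → 3-byte char #10 = EF A6 A8.
Offset 29: leading byte 0xE2 = 11100010 → 3-byte char #11 = E2 96 AB.
Offset 32: leading byte 0xF3 = 11110011 → 4-byte char #12 = F3 87 92 B7.
Leading byte 0xF3 = 11110011 matches 11110xxx → 4-byte sequence.
Byte 1: 0xF3 = 11110011, payload 011 (3 bits).
Byte 2: 0x87 = 10000111 (10xxxxxx ✓), payload 000111.
Byte 3: 0x92 = 10010010 (10xxxxxx ✓), payload 010010.
Byte 4: 0xB7 = 10110111 (10xxxxxx ✓), payload 110111.
Concatenate: 011000111010010110111 = 0xC74B7 (21 bits → U+C74B7).

U+C74B7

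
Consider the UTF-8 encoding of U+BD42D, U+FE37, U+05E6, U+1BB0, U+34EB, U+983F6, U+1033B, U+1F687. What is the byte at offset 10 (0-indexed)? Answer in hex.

0xAE

U+BD42D → 4-byte form F2 BD 90 AD at offsets 0–3.
U+FE37 → 3-byte form EF B8 B7 at offsets 4–6.
U+05E6 → 2-byte form D7 A6 at offsets 7–8.
U+1BB0 → 3-byte form E1 AE B0 at offsets 9–11.
Offset 10 falls in char 4's range; it's byte 2 of E1 AE B0 = 0xAE.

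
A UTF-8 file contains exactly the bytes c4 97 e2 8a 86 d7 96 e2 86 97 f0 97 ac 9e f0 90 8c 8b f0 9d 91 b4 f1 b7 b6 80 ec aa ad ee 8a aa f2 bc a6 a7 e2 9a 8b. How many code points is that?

12

Byte at offset 0: 0xC4 = 11000100 → 2-byte char (#1). Advance 2.
Byte at offset 2: 0xE2 = 11100010 → 3-byte char (#2). Advance 3.
Byte at offset 5: 0xD7 = 11010111 → 2-byte char (#3). Advance 2.
Byte at offset 7: 0xE2 = 11100010 → 3-byte char (#4). Advance 3.
Byte at offset 10: 0xF0 = 11110000 → 4-byte char (#5). Advance 4.
Byte at offset 14: 0xF0 = 11110000 → 4-byte char (#6). Advance 4.
Byte at offset 18: 0xF0 = 11110000 → 4-byte char (#7). Advance 4.
Byte at offset 22: 0xF1 = 11110001 → 4-byte char (#8). Advance 4.
Byte at offset 26: 0xEC = 11101100 → 3-byte char (#9). Advance 3.
Byte at offset 29: 0xEE = 11101110 → 3-byte char (#10). Advance 3.
Byte at offset 32: 0xF2 = 11110010 → 4-byte char (#11). Advance 4.
Byte at offset 36: 0xE2 = 11100010 → 3-byte char (#12). Advance 3.
Reached end at offset 39 after 12 code points.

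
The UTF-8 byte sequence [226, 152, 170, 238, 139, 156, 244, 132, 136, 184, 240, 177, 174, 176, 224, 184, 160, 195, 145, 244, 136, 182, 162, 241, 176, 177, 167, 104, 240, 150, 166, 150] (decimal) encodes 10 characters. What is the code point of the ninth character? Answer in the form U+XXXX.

Offset 0: leading byte 0xE2 = 11100010 → 3-byte char #1 = E2 98 AA.
Offset 3: leading byte 0xEE = 11101110 → 3-byte char #2 = EE 8B 9C.
Offset 6: leading byte 0xF4 = 11110100 → 4-byte char #3 = F4 84 88 B8.
Offset 10: leading byte 0xF0 = 11110000 → 4-byte char #4 = F0 B1 AE B0.
Offset 14: leading byte 0xE0 = 11100000 → 3-byte char #5 = E0 B8 A0.
Offset 17: leading byte 0xC3 = 11000011 → 2-byte char #6 = C3 91.
Offset 19: leading byte 0xF4 = 11110100 → 4-byte char #7 = F4 88 B6 A2.
Offset 23: leading byte 0xF1 = 11110001 → 4-byte char #8 = F1 B0 B1 A7.
Offset 27: leading byte 0x68 = 01101000 → 1-byte char #9 = 68.
Leading byte 0x68 = 01101000 matches 0xxxxxxx → 1-byte sequence.
Byte 1: 0x68 = 01101000, payload 1101000 (7 bits).
Concatenate: 1101000 = 0x68 (7 bits → U+0068).

U+0068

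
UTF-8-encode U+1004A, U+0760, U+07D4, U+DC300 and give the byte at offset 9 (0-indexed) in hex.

U+1004A → 4-byte form F0 90 81 8A at offsets 0–3.
U+0760 → 2-byte form DD A0 at offsets 4–5.
U+07D4 → 2-byte form DF 94 at offsets 6–7.
U+DC300 → 4-byte form F3 9C 8C 80 at offsets 8–11.
Offset 9 falls in char 4's range; it's byte 2 of F3 9C 8C 80 = 0x9C.

0x9C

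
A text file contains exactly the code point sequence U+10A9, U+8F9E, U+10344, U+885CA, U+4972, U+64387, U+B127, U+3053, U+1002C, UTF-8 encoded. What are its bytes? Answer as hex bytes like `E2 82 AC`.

E1 82 A9 E8 BE 9E F0 90 8D 84 F2 88 97 8A E4 A5 B2 F1 A4 8E 87 EB 84 A7 E3 81 93 F0 90 80 AC

U+10A9: 3-byte form → E1 82 A9.
U+8F9E: 3-byte form → E8 BE 9E.
U+10344: 4-byte form → F0 90 8D 84.
U+885CA: 4-byte form → F2 88 97 8A.
U+4972: 3-byte form → E4 A5 B2.
U+64387: 4-byte form → F1 A4 8E 87.
U+B127: 3-byte form → EB 84 A7.
U+3053: 3-byte form → E3 81 93.
U+1002C: 4-byte form → F0 90 80 AC.
Concatenated (31 bytes): E1 82 A9 E8 BE 9E F0 90 8D 84 F2 88 97 8A E4 A5 B2 F1 A4 8E 87 EB 84 A7 E3 81 93 F0 90 80 AC.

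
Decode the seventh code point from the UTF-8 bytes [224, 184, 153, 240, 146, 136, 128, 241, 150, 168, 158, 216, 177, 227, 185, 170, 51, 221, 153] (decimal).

U+0759

Offset 0: leading byte 0xE0 = 11100000 → 3-byte char #1 = E0 B8 99.
Offset 3: leading byte 0xF0 = 11110000 → 4-byte char #2 = F0 92 88 80.
Offset 7: leading byte 0xF1 = 11110001 → 4-byte char #3 = F1 96 A8 9E.
Offset 11: leading byte 0xD8 = 11011000 → 2-byte char #4 = D8 B1.
Offset 13: leading byte 0xE3 = 11100011 → 3-byte char #5 = E3 B9 AA.
Offset 16: leading byte 0x33 = 00110011 → 1-byte char #6 = 33.
Offset 17: leading byte 0xDD = 11011101 → 2-byte char #7 = DD 99.
Leading byte 0xDD = 11011101 matches 110xxxxx → 2-byte sequence.
Byte 1: 0xDD = 11011101, payload 11101 (5 bits).
Byte 2: 0x99 = 10011001 (10xxxxxx ✓), payload 011001.
Concatenate: 11101011001 = 0x759 (11 bits → U+0759).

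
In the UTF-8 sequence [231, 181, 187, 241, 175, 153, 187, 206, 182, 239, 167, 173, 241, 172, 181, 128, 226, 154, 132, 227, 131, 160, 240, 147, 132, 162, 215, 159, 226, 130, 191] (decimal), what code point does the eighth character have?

Offset 0: leading byte 0xE7 = 11100111 → 3-byte char #1 = E7 B5 BB.
Offset 3: leading byte 0xF1 = 11110001 → 4-byte char #2 = F1 AF 99 BB.
Offset 7: leading byte 0xCE = 11001110 → 2-byte char #3 = CE B6.
Offset 9: leading byte 0xEF = 11101111 → 3-byte char #4 = EF A7 AD.
Offset 12: leading byte 0xF1 = 11110001 → 4-byte char #5 = F1 AC B5 80.
Offset 16: leading byte 0xE2 = 11100010 → 3-byte char #6 = E2 9A 84.
Offset 19: leading byte 0xE3 = 11100011 → 3-byte char #7 = E3 83 A0.
Offset 22: leading byte 0xF0 = 11110000 → 4-byte char #8 = F0 93 84 A2.
Leading byte 0xF0 = 11110000 matches 11110xxx → 4-byte sequence.
Byte 1: 0xF0 = 11110000, payload 000 (3 bits).
Byte 2: 0x93 = 10010011 (10xxxxxx ✓), payload 010011.
Byte 3: 0x84 = 10000100 (10xxxxxx ✓), payload 000100.
Byte 4: 0xA2 = 10100010 (10xxxxxx ✓), payload 100010.
Concatenate: 000010011000100100010 = 0x13122 (21 bits → U+13122).

U+13122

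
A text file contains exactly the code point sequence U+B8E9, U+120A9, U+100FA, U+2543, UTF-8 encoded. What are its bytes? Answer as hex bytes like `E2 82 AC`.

U+B8E9: 3-byte form → EB A3 A9.
U+120A9: 4-byte form → F0 92 82 A9.
U+100FA: 4-byte form → F0 90 83 BA.
U+2543: 3-byte form → E2 95 83.
Concatenated (14 bytes): EB A3 A9 F0 92 82 A9 F0 90 83 BA E2 95 83.

EB A3 A9 F0 92 82 A9 F0 90 83 BA E2 95 83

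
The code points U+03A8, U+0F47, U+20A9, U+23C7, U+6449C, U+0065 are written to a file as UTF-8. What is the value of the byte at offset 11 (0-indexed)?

0xF1

U+03A8 → 2-byte form CE A8 at offsets 0–1.
U+0F47 → 3-byte form E0 BD 87 at offsets 2–4.
U+20A9 → 3-byte form E2 82 A9 at offsets 5–7.
U+23C7 → 3-byte form E2 8F 87 at offsets 8–10.
U+6449C → 4-byte form F1 A4 92 9C at offsets 11–14.
Offset 11 falls in char 5's range; it's byte 1 of F1 A4 92 9C = 0xF1.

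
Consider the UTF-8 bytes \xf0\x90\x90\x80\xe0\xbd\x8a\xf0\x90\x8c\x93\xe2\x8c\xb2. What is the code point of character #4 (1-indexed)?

Offset 0: leading byte 0xF0 = 11110000 → 4-byte char #1 = F0 90 90 80.
Offset 4: leading byte 0xE0 = 11100000 → 3-byte char #2 = E0 BD 8A.
Offset 7: leading byte 0xF0 = 11110000 → 4-byte char #3 = F0 90 8C 93.
Offset 11: leading byte 0xE2 = 11100010 → 3-byte char #4 = E2 8C B2.
Leading byte 0xE2 = 11100010 matches 1110xxxx → 3-byte sequence.
Byte 1: 0xE2 = 11100010, payload 0010 (4 bits).
Byte 2: 0x8C = 10001100 (10xxxxxx ✓), payload 001100.
Byte 3: 0xB2 = 10110010 (10xxxxxx ✓), payload 110010.
Concatenate: 0010001100110010 = 0x2332 (16 bits → U+2332).

U+2332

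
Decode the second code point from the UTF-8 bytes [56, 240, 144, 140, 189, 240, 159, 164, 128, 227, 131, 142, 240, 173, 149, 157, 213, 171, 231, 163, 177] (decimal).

Offset 0: leading byte 0x38 = 00111000 → 1-byte char #1 = 38.
Offset 1: leading byte 0xF0 = 11110000 → 4-byte char #2 = F0 90 8C BD.
Leading byte 0xF0 = 11110000 matches 11110xxx → 4-byte sequence.
Byte 1: 0xF0 = 11110000, payload 000 (3 bits).
Byte 2: 0x90 = 10010000 (10xxxxxx ✓), payload 010000.
Byte 3: 0x8C = 10001100 (10xxxxxx ✓), payload 001100.
Byte 4: 0xBD = 10111101 (10xxxxxx ✓), payload 111101.
Concatenate: 000010000001100111101 = 0x1033D (21 bits → U+1033D).

U+1033D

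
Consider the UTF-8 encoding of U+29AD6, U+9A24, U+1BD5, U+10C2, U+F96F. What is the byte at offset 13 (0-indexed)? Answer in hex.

U+29AD6 → 4-byte form F0 A9 AB 96 at offsets 0–3.
U+9A24 → 3-byte form E9 A8 A4 at offsets 4–6.
U+1BD5 → 3-byte form E1 AF 95 at offsets 7–9.
U+10C2 → 3-byte form E1 83 82 at offsets 10–12.
U+F96F → 3-byte form EF A5 AF at offsets 13–15.
Offset 13 falls in char 5's range; it's byte 1 of EF A5 AF = 0xEF.

0xEF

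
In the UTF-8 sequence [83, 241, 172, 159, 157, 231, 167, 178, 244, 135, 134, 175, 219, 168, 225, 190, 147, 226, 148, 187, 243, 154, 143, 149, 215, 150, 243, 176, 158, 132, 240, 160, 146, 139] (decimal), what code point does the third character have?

U+79F2

Offset 0: leading byte 0x53 = 01010011 → 1-byte char #1 = 53.
Offset 1: leading byte 0xF1 = 11110001 → 4-byte char #2 = F1 AC 9F 9D.
Offset 5: leading byte 0xE7 = 11100111 → 3-byte char #3 = E7 A7 B2.
Leading byte 0xE7 = 11100111 matches 1110xxxx → 3-byte sequence.
Byte 1: 0xE7 = 11100111, payload 0111 (4 bits).
Byte 2: 0xA7 = 10100111 (10xxxxxx ✓), payload 100111.
Byte 3: 0xB2 = 10110010 (10xxxxxx ✓), payload 110010.
Concatenate: 0111100111110010 = 0x79F2 (16 bits → U+79F2).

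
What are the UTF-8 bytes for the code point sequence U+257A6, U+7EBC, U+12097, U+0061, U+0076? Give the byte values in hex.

F0 A5 9E A6 E7 BA BC F0 92 82 97 61 76

U+257A6: 4-byte form → F0 A5 9E A6.
U+7EBC: 3-byte form → E7 BA BC.
U+12097: 4-byte form → F0 92 82 97.
U+0061: 1-byte form → 61.
U+0076: 1-byte form → 76.
Concatenated (13 bytes): F0 A5 9E A6 E7 BA BC F0 92 82 97 61 76.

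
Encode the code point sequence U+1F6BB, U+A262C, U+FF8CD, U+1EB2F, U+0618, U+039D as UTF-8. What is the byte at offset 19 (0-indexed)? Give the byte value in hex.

0x9D

U+1F6BB → 4-byte form F0 9F 9A BB at offsets 0–3.
U+A262C → 4-byte form F2 A2 98 AC at offsets 4–7.
U+FF8CD → 4-byte form F3 BF A3 8D at offsets 8–11.
U+1EB2F → 4-byte form F0 9E AC AF at offsets 12–15.
U+0618 → 2-byte form D8 98 at offsets 16–17.
U+039D → 2-byte form CE 9D at offsets 18–19.
Offset 19 falls in char 6's range; it's byte 2 of CE 9D = 0x9D.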